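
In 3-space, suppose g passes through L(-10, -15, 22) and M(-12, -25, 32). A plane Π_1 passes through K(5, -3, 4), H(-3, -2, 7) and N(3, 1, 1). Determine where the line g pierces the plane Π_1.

A direction vector for g is M − L = (-2, -10, 10).
KH = (-8, 1, 3), KN = (-2, 4, -3); a normal to Π_1 is KH × KN = (-15, -30, -30).
Using K: Π_1 has equation -15x - 30y - 30z = -105.
Substitute r = (-10, -15, 22) + t(-2, -10, 10) into the plane: -60 + 30t = -105, so t = -3/2.
Intersection: (-10, -15, 22) + (-3/2)·(-2, -10, 10) = (-7, 0, 7).

(-7, 0, 7)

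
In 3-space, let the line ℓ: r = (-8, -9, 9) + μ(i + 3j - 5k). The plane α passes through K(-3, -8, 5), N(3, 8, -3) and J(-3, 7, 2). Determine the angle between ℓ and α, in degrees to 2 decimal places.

28.00

KN = (6, 16, -8), KJ = (0, 15, -3); a normal to α is KN × KJ = (72, 18, 90).
Using K: α has equation 72x + 18y + 90z = 90.
sin θ = |n·v| / (|n||v|) = |-324| / (√13608 · √35) = 0.46948.
θ ≈ 28.00°.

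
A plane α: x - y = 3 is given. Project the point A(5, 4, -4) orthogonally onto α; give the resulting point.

(6, 3, -4)

Foot = A − λn with λ = (n·A − d)/|n|² = (1 − 3)/2 = -1.
Foot = (5, 4, -4) − (-1)·(1, -1, 0) = (6, 3, -4).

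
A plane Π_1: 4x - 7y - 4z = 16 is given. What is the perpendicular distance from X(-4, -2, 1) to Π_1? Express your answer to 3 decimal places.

2.444

n·X − d = (4)·(-4) + (-7)·(-2) + (-4)·(1) − 16 = -22; |n| = √81.
Distance = |-22| / √81 = 22/√81 ≈ 2.444.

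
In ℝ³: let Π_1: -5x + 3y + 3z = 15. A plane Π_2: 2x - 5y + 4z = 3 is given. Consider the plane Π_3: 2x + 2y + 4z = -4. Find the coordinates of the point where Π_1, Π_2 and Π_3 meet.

(-3, -1, 1)

Solving the 3×3 linear system -5x + 3y + 3z = 15, 2x - 5y + 4z = 3, 2x + 2y + 4z = -4 (e.g. by elimination or Cramer's rule, determinant = 182) gives (-3, -1, 1).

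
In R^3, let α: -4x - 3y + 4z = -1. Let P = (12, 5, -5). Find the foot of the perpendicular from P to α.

Foot = P − λn with λ = (n·P − d)/|n|² = (-83 − (-1))/41 = -2.
Foot = (12, 5, -5) − (-2)·(-4, -3, 4) = (4, -1, 3).

(4, -1, 3)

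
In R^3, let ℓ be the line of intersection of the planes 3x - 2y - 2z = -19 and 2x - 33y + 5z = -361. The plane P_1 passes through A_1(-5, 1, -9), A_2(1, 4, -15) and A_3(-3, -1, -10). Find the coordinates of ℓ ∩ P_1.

Direction of ℓ: (3, -2, -2) × (2, -33, 5) = (-76, -19, -95).
A point on ℓ: solving the two plane equations with x = -19 gives (-19, 6, -25).
A_1A_2 = (6, 3, -6), A_1A_3 = (2, -2, -1); a normal to P_1 is A_1A_2 × A_1A_3 = (-15, -6, -18).
Using A_1: P_1 has equation -15x - 6y - 18z = 231.
Substitute r = (-19, 6, -25) + t(-76, -19, -95) into the plane: 699 + 2964t = 231, so t = -3/19.
Intersection: (-19, 6, -25) + (-3/19)·(-76, -19, -95) = (-7, 9, -10).

(-7, 9, -10)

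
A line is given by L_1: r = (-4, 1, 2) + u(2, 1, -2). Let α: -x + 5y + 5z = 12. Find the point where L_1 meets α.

Substitute r = (-4, 1, 2) + t(2, 1, -2) into the plane: 19 + (-7)t = 12, so t = 1.
Intersection: (-4, 1, 2) + 1·(2, 1, -2) = (-2, 2, 0).

(-2, 2, 0)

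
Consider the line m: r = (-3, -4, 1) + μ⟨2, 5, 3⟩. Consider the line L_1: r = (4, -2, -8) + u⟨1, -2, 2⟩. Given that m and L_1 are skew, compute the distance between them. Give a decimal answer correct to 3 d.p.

10.389

Common perpendicular direction n = (2, 5, 3) × (1, -2, 2) = (16, -1, -9).
With w = (4, -2, -8) − (-3, -4, 1) = (7, 2, -9), w · n = 191.
Distance = |w · n| / |n| = |191| / √338 ≈ 10.389.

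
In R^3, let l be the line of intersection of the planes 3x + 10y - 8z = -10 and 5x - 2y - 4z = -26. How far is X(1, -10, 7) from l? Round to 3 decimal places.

Direction of l: (3, 10, -8) × (5, -2, -4) = (-56, -28, -56).
A point on l: solving the two plane equations with x = 2 gives (2, 4, 7).
Taking (2, 4, 7) on l with direction v = (-56, -28, -56): w = X − (2, 4, 7) = (-1, -14, 0), and w × v = (784, -56, -756).
Distance = |w × v| / |v| = √1189328 / √7056 ≈ 12.983.

12.983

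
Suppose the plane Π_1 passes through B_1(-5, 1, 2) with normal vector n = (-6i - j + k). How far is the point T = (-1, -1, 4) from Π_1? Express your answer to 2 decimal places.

Π_1: n·r = n·B_1 gives -6x - y + z = 31.
n·T − d = (-6)·(-1) + (-1)·(-1) + (1)·(4) − 31 = -20; |n| = √38.
Distance = |-20| / √38 = 20/√38 ≈ 3.24.

3.24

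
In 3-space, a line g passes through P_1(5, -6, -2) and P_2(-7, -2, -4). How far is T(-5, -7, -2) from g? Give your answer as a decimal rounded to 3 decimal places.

A direction vector for g is P_2 − P_1 = (-12, 4, -2).
Taking (5, -6, -2) on g with direction v = (-12, 4, -2): w = T − (5, -6, -2) = (-10, -1, 0), and w × v = (2, -20, -52).
Distance = |w × v| / |v| = √3108 / √164 ≈ 4.353.

4.353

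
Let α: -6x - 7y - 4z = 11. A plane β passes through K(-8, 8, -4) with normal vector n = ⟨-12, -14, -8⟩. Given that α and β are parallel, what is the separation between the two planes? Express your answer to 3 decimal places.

β: n·r = n·K gives -12x - 14y - 8z = 16.
Rescale β by 1/2: -6x - 7y - 4z = 8. Then distance = |11 − 8| / √101 ≈ 0.299.

0.299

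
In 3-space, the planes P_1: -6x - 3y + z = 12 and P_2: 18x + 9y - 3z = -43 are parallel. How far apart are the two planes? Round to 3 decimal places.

Rescale P_2 by 1/(-3): -6x - 3y + z = 43/3. Then distance = |12 − (43/3)| / √46 ≈ 0.344.

0.344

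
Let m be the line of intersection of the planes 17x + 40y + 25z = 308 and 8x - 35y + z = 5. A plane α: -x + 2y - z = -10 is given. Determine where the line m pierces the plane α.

Direction of m: (17, 40, 25) × (8, -35, 1) = (915, 183, -915).
A point on m: solving the two plane equations with x = 14 gives (14, 3, -2).
Substitute r = (14, 3, -2) + t(915, 183, -915) into the plane: -6 + 366t = -10, so t = -2/183.
Intersection: (14, 3, -2) + (-2/183)·(915, 183, -915) = (4, 1, 8).

(4, 1, 8)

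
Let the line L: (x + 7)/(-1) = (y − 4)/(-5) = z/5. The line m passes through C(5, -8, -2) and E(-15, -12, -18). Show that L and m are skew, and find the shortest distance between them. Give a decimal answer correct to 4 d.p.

L has direction (-1, -5, 5) through (-7, 4, 0).
A direction vector for m is E − C = (-20, -4, -16).
Common perpendicular direction n = (-1, -5, 5) × (-20, -4, -16) = (100, -116, -96).
With w = (5, -8, -2) − (-7, 4, 0) = (12, -12, -2), w · n = 2784.
Since n ≠ 0 the lines are not parallel, and w · n = 2784 ≠ 0 so they do not intersect; hence they are skew.
Distance = |w · n| / |n| = |2784| / √32672 ≈ 15.4022.

15.4022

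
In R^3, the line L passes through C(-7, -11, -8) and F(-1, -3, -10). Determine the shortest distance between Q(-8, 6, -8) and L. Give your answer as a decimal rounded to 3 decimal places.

11.292

A direction vector for L is F − C = (6, 8, -2).
Taking (-7, -11, -8) on L with direction v = (6, 8, -2): w = Q − (-7, -11, -8) = (-1, 17, 0), and w × v = (-34, -2, -110).
Distance = |w × v| / |v| = √13260 / √104 ≈ 11.292.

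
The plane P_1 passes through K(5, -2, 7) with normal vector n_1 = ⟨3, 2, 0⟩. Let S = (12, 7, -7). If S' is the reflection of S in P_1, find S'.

P_1: n_1·r = n_1·K gives 3x + 2y = 11.
λ = (n·S − d)/|n|² = (50 − 11)/13 = 3.
Reflection = S − 2λn = (12, 7, -7) − 6·(3, 2, 0) = (-6, -5, -7).

(-6, -5, -7)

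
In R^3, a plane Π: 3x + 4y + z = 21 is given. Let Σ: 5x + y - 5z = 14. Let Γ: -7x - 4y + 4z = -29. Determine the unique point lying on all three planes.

Solving the 3×3 linear system 3x + 4y + z = 21, 5x + y - 5z = 14, -7x - 4y + 4z = -29 (e.g. by elimination or Cramer's rule, determinant = -1) gives (7, -1, 4).

(7, -1, 4)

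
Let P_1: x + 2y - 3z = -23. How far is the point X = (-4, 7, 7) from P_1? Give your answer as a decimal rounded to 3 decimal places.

n·X − d = (1)·(-4) + (2)·(7) + (-3)·(7) − (-23) = 12; |n| = √14.
Distance = |12| / √14 = 12/√14 ≈ 3.207.

3.207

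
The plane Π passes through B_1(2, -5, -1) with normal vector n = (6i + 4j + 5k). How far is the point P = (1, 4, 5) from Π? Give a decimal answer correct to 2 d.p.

Π: n·r = n·B_1 gives 6x + 4y + 5z = -13.
n·P − d = (6)·(1) + (4)·(4) + (5)·(5) − (-13) = 60; |n| = √77.
Distance = |60| / √77 = 60/√77 ≈ 6.84.

6.84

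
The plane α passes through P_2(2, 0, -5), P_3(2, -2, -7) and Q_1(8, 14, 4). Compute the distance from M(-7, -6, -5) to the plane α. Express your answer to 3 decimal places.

P_2P_3 = (0, -2, -2), P_2Q_1 = (6, 14, 9); a normal to α is P_2P_3 × P_2Q_1 = (10, -12, 12).
Using P_2: α has equation 10x - 12y + 12z = -40.
n·M − d = (10)·(-7) + (-12)·(-6) + (12)·(-5) − (-40) = -18; |n| = √388.
Distance = |-18| / √388 = 18/√388 ≈ 0.914.

0.914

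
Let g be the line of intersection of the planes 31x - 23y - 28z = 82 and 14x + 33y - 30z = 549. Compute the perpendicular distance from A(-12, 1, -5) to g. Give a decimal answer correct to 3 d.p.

12.297

Direction of g: (31, -23, -28) × (14, 33, -30) = (1614, 538, 1345).
A point on g: solving the two plane equations with x = 9 gives (9, 11, -2).
Taking (9, 11, -2) on g with direction v = (1614, 538, 1345): w = A − (9, 11, -2) = (-21, -10, -3), and w × v = (-11836, 23403, 4842).
Distance = |w × v| / |v| = √711236269 / √4703465 ≈ 12.297.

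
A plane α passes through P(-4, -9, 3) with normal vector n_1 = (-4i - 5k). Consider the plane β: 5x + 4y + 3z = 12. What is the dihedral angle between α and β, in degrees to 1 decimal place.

α: n_1·r = n_1·P gives -4x - 5z = 1.
cos θ = |n₁·n₂| / (|n₁||n₂|) = |-35| / (√41 · √50).
θ = arccos(0.77302) ≈ 39.4°.

39.4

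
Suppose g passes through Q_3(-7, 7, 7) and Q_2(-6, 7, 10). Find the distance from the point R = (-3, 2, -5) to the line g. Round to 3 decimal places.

9.088

A direction vector for g is Q_2 − Q_3 = (1, 0, 3).
Taking (-7, 7, 7) on g with direction v = (1, 0, 3): w = R − (-7, 7, 7) = (4, -5, -12), and w × v = (-15, -24, 5).
Distance = |w × v| / |v| = √826 / √10 ≈ 9.088.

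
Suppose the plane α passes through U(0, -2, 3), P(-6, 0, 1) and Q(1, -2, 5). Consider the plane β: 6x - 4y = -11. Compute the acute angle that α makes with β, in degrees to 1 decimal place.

UP = (-6, 2, -2), UQ = (1, 0, 2); a normal to α is UP × UQ = (4, 10, -2).
Using U: α has equation 4x + 10y - 2z = -26.
cos θ = |n₁·n₂| / (|n₁||n₂|) = |-16| / (√120 · √52).
θ = arccos(0.20255) ≈ 78.3°.

78.3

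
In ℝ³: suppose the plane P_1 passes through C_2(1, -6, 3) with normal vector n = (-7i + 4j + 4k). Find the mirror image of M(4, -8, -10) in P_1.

(-10, 0, -2)

P_1: n·r = n·C_2 gives -7x + 4y + 4z = -19.
λ = (n·M − d)/|n|² = (-100 − (-19))/81 = -1.
Reflection = M − 2λn = (4, -8, -10) − (-2)·(-7, 4, 4) = (-10, 0, -2).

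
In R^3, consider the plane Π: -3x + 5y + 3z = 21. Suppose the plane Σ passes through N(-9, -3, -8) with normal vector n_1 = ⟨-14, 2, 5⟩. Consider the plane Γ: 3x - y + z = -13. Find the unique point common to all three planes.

Σ: n_1·r = n_1·N gives -14x + 2y + 5z = 80.
Solving the 3×3 linear system -3x + 5y + 3z = 21, -14x + 2y + 5z = 80, 3x - y + z = -13 (e.g. by elimination or Cramer's rule, determinant = 148) gives (-5, 0, 2).

(-5, 0, 2)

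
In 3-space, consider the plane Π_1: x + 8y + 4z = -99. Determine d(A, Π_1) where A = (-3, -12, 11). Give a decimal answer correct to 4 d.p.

n·A − d = (1)·(-3) + (8)·(-12) + (4)·(11) − (-99) = 44; |n| = √81.
Distance = |44| / √81 = 44/√81 ≈ 4.8889.

4.8889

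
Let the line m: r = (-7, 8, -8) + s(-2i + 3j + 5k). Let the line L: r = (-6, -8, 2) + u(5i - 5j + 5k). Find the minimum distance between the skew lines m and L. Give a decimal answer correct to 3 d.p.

Common perpendicular direction n = (-2, 3, 5) × (5, -5, 5) = (40, 35, -5).
With w = (-6, -8, 2) − (-7, 8, -8) = (1, -16, 10), w · n = -570.
Distance = |w · n| / |n| = |-570| / √2850 ≈ 10.677.

10.677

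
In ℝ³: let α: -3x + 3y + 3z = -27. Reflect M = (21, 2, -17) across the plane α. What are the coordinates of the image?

λ = (n·M − d)/|n|² = (-108 − (-27))/27 = -3.
Reflection = M − 2λn = (21, 2, -17) − (-6)·(-3, 3, 3) = (3, 20, 1).

(3, 20, 1)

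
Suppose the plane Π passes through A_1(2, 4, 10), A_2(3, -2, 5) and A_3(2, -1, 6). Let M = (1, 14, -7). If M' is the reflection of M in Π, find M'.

A_1A_2 = (1, -6, -5), A_1A_3 = (0, -5, -4); a normal to Π is A_1A_2 × A_1A_3 = (-1, 4, -5).
Using A_1: Π has equation -x + 4y - 5z = -36.
λ = (n·M − d)/|n|² = (90 − (-36))/42 = 3.
Reflection = M − 2λn = (1, 14, -7) − 6·(-1, 4, -5) = (7, -10, 23).

(7, -10, 23)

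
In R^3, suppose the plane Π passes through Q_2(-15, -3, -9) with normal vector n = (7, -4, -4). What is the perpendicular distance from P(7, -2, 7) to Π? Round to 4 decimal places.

9.5556

Π: n·r = n·Q_2 gives 7x - 4y - 4z = -57.
n·P − d = (7)·(7) + (-4)·(-2) + (-4)·(7) − (-57) = 86; |n| = √81.
Distance = |86| / √81 = 86/√81 ≈ 9.5556.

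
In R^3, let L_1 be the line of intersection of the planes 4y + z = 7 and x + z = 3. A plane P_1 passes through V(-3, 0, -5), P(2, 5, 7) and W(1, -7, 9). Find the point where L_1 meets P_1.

Direction of L_1: (0, 4, 1) × (1, 0, 1) = (4, 1, -4).
A point on L_1: solving the two plane equations with x = 12 gives (12, 4, -9).
VP = (5, 5, 12), VW = (4, -7, 14); a normal to P_1 is VP × VW = (154, -22, -55).
Using V: P_1 has equation 154x - 22y - 55z = -187.
Substitute r = (12, 4, -9) + t(4, 1, -4) into the plane: 2255 + 814t = -187, so t = -3.
Intersection: (12, 4, -9) + (-3)·(4, 1, -4) = (0, 1, 3).

(0, 1, 3)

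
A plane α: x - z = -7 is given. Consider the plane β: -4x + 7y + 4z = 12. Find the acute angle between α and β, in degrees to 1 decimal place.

cos θ = |n₁·n₂| / (|n₁||n₂|) = |-8| / (√2 · √81).
θ = arccos(0.62854) ≈ 51.1°.

51.1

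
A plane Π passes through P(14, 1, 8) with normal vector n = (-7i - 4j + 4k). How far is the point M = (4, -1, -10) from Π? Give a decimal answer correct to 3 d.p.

0.667

Π: n·r = n·P gives -7x - 4y + 4z = -70.
n·M − d = (-7)·(4) + (-4)·(-1) + (4)·(-10) − (-70) = 6; |n| = √81.
Distance = |6| / √81 = 6/√81 ≈ 0.667.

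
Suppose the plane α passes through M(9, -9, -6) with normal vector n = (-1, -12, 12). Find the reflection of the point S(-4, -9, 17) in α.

(-2, 15, -7)

α: n·r = n·M gives -x - 12y + 12z = 27.
λ = (n·S − d)/|n|² = (316 − 27)/289 = 1.
Reflection = S − 2λn = (-4, -9, 17) − 2·(-1, -12, 12) = (-2, 15, -7).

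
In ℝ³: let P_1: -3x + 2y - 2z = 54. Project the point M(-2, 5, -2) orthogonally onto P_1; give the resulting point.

(-8, 9, -6)

Foot = M − λn with λ = (n·M − d)/|n|² = (20 − 54)/17 = -2.
Foot = (-2, 5, -2) − (-2)·(-3, 2, -2) = (-8, 9, -6).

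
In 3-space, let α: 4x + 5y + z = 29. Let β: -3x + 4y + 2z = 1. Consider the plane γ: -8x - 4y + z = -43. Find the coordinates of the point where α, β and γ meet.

(3, 4, -3)

Solving the 3×3 linear system 4x + 5y + z = 29, -3x + 4y + 2z = 1, -8x - 4y + z = -43 (e.g. by elimination or Cramer's rule, determinant = 27) gives (3, 4, -3).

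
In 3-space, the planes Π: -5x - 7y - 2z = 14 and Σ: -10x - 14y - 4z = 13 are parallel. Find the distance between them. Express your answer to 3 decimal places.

0.849

Rescale Σ by 1/2: -5x - 7y - 2z = 13/2. Then distance = |14 − (13/2)| / √78 ≈ 0.849.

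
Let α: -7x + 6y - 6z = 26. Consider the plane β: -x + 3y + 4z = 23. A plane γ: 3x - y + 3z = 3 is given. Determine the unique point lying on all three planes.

Solving the 3×3 linear system -7x + 6y - 6z = 26, -x + 3y + 4z = 23, 3x - y + 3z = 3 (e.g. by elimination or Cramer's rule, determinant = 47) gives (4, 9, 0).

(4, 9, 0)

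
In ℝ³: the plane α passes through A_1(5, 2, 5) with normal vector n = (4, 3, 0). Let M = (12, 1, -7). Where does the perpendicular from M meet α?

α: n·r = n·A_1 gives 4x + 3y = 26.
Foot = M − λn with λ = (n·M − d)/|n|² = (51 − 26)/25 = 1.
Foot = (12, 1, -7) − 1·(4, 3, 0) = (8, -2, -7).

(8, -2, -7)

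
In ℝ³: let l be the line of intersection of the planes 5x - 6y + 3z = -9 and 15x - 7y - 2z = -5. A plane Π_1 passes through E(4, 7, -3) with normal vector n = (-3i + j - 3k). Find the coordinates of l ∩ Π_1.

Direction of l: (5, -6, 3) × (15, -7, -2) = (33, 55, 55).
A point on l: solving the two plane equations with x = -12 gives (-12, -19, -21).
Π_1: n·r = n·E gives -3x + y - 3z = 4.
Substitute r = (-12, -19, -21) + t(33, 55, 55) into the plane: 80 + (-209)t = 4, so t = 4/11.
Intersection: (-12, -19, -21) + (4/11)·(33, 55, 55) = (0, 1, -1).

(0, 1, -1)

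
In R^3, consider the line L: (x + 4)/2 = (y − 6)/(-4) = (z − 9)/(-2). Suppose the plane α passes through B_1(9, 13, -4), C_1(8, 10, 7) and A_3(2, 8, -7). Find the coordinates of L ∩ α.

L has direction (2, -4, -2) through (-4, 6, 9).
B_1C_1 = (-1, -3, 11), B_1A_3 = (-7, -5, -3); a normal to α is B_1C_1 × B_1A_3 = (64, -80, -16).
Using B_1: α has equation 64x - 80y - 16z = -400.
Substitute r = (-4, 6, 9) + t(2, -4, -2) into the plane: -880 + 480t = -400, so t = 1.
Intersection: (-4, 6, 9) + 1·(2, -4, -2) = (-2, 2, 7).

(-2, 2, 7)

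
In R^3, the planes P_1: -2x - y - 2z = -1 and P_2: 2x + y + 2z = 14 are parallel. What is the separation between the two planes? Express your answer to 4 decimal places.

Rescale P_2 by 1/(-1): -2x - y - 2z = -14. Then distance = |-1 − (-14)| / √9 ≈ 4.3333.

4.3333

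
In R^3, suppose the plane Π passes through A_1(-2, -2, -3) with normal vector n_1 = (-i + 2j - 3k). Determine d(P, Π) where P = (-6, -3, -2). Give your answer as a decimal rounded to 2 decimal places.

0.27

Π: n_1·r = n_1·A_1 gives -x + 2y - 3z = 7.
n·P − d = (-1)·(-6) + (2)·(-3) + (-3)·(-2) − 7 = -1; |n| = √14.
Distance = |-1| / √14 = 1/√14 ≈ 0.27.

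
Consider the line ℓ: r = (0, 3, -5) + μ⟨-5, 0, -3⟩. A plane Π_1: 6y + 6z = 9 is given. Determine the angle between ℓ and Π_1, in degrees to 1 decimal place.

sin θ = |n·v| / (|n||v|) = |-18| / (√72 · √34) = 0.36380.
θ ≈ 21.3°.

21.3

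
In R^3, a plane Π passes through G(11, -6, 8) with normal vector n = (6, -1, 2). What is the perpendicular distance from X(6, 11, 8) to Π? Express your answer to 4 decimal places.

7.3402

Π: n·r = n·G gives 6x - y + 2z = 88.
n·X − d = (6)·(6) + (-1)·(11) + (2)·(8) − 88 = -47; |n| = √41.
Distance = |-47| / √41 = 47/√41 ≈ 7.3402.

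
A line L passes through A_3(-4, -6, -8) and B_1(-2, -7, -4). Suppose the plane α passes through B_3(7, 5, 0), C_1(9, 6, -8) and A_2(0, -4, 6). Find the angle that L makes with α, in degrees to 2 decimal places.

36.83

A direction vector for L is B_1 − A_3 = (2, -1, 4).
B_3C_1 = (2, 1, -8), B_3A_2 = (-7, -9, 6); a normal to α is B_3C_1 × B_3A_2 = (-66, 44, -11).
Using B_3: α has equation -66x + 44y - 11z = -242.
sin θ = |n·v| / (|n||v|) = |-220| / (√6413 · √21) = 0.59949.
θ ≈ 36.83°.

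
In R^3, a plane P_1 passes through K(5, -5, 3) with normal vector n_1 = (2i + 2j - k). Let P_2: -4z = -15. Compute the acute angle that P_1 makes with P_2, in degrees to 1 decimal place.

P_1: n_1·r = n_1·K gives 2x + 2y - z = -3.
cos θ = |n₁·n₂| / (|n₁||n₂|) = |4| / (√9 · √16).
θ = arccos(0.33333) ≈ 70.5°.

70.5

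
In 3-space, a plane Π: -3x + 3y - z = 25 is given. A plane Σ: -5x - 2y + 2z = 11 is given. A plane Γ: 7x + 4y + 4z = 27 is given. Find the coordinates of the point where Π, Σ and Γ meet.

(-3, 7, 5)

Solving the 3×3 linear system -3x + 3y - z = 25, -5x - 2y + 2z = 11, 7x + 4y + 4z = 27 (e.g. by elimination or Cramer's rule, determinant = 156) gives (-3, 7, 5).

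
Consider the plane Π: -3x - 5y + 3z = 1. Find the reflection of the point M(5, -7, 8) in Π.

(11, 3, 2)

λ = (n·M − d)/|n|² = (44 − 1)/43 = 1.
Reflection = M − 2λn = (5, -7, 8) − 2·(-3, -5, 3) = (11, 3, 2).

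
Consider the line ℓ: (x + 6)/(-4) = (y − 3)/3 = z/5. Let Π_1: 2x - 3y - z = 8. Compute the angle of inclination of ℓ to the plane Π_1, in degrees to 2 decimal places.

ℓ has direction (-4, 3, 5) through (-6, 3, 0).
sin θ = |n·v| / (|n||v|) = |-22| / (√14 · √50) = 0.83152.
θ ≈ 56.26°.

56.26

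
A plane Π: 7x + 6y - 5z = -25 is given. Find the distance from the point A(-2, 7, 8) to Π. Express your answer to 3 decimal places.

n·A − d = (7)·(-2) + (6)·(7) + (-5)·(8) − (-25) = 13; |n| = √110.
Distance = |13| / √110 = 13/√110 ≈ 1.240.

1.240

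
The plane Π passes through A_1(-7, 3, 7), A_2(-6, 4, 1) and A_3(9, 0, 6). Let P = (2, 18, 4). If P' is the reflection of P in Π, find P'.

(-4, -12, -2)

A_1A_2 = (1, 1, -6), A_1A_3 = (16, -3, -1); a normal to Π is A_1A_2 × A_1A_3 = (-19, -95, -19).
Using A_1: Π has equation -19x - 95y - 19z = -285.
λ = (n·P − d)/|n|² = (-1824 − (-285))/9747 = -3/19.
Reflection = P − 2λn = (2, 18, 4) − (-6/19)·(-19, -95, -19) = (-4, -12, -2).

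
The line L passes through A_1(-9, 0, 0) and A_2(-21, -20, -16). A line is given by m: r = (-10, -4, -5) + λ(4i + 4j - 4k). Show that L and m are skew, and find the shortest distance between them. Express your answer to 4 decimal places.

0.7775

A direction vector for L is A_2 − A_1 = (-12, -20, -16).
Common perpendicular direction n = (-12, -20, -16) × (4, 4, -4) = (144, -112, 32).
With w = (-10, -4, -5) − (-9, 0, 0) = (-1, -4, -5), w · n = 144.
Since n ≠ 0 the lines are not parallel, and w · n = 144 ≠ 0 so they do not intersect; hence they are skew.
Distance = |w · n| / |n| = |144| / √34304 ≈ 0.7775.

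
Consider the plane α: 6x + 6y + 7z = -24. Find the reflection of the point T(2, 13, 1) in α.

λ = (n·T − d)/|n|² = (97 − (-24))/121 = 1.
Reflection = T − 2λn = (2, 13, 1) − 2·(6, 6, 7) = (-10, 1, -13).

(-10, 1, -13)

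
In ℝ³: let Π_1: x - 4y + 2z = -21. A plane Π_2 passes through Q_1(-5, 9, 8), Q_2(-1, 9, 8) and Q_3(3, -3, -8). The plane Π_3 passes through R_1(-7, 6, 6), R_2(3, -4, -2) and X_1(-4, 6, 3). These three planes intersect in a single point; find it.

(-5, 6, 4)

Q_1Q_2 = (4, 0, 0), Q_1Q_3 = (8, -12, -16); a normal to Π_2 is Q_1Q_2 × Q_1Q_3 = (0, 64, -48).
Using Q_1: Π_2 has equation 64y - 48z = 192.
R_1R_2 = (10, -10, -8), R_1X_1 = (3, 0, -3); a normal to Π_3 is R_1R_2 × R_1X_1 = (30, 6, 30).
Using R_1: Π_3 has equation 30x + 6y + 30z = 6.
Solving the 3×3 linear system x - 4y + 2z = -21, 64y - 48z = 192, 30x + 6y + 30z = 6 (e.g. by elimination or Cramer's rule, determinant = 4128) gives (-5, 6, 4).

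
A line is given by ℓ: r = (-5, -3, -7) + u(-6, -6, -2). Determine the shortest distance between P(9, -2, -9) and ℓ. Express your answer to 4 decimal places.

Taking (-5, -3, -7) on ℓ with direction v = (-6, -6, -2): w = P − (-5, -3, -7) = (14, 1, -2), and w × v = (-14, 40, -78).
Distance = |w × v| / |v| = √7880 / √76 ≈ 10.1825.

10.1825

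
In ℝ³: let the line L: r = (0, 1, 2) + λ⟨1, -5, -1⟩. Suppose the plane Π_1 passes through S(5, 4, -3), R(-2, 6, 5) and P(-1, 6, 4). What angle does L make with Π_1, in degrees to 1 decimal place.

SR = (-7, 2, 8), SP = (-6, 2, 7); a normal to Π_1 is SR × SP = (-2, 1, -2).
Using S: Π_1 has equation -2x + y - 2z = 0.
sin θ = |n·v| / (|n||v|) = |-5| / (√9 · √27) = 0.32075.
θ ≈ 18.7°.

18.7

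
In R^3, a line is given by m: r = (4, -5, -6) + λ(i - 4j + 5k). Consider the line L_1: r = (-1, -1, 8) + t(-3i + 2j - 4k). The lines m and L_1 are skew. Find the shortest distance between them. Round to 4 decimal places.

13.3490

Common perpendicular direction n = (1, -4, 5) × (-3, 2, -4) = (6, -11, -10).
With w = (-1, -1, 8) − (4, -5, -6) = (-5, 4, 14), w · n = -214.
Distance = |w · n| / |n| = |-214| / √257 ≈ 13.3490.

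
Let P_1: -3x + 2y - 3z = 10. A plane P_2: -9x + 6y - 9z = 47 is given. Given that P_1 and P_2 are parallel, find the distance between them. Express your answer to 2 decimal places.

1.21

Rescale P_2 by 1/3: -3x + 2y - 3z = 47/3. Then distance = |10 − (47/3)| / √22 ≈ 1.21.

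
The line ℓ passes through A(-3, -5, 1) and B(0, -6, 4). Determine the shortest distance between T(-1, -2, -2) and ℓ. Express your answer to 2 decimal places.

A direction vector for ℓ is B − A = (3, -1, 3).
Taking (-3, -5, 1) on ℓ with direction v = (3, -1, 3): w = T − (-3, -5, 1) = (2, 3, -3), and w × v = (6, -15, -11).
Distance = |w × v| / |v| = √382 / √19 ≈ 4.48.

4.48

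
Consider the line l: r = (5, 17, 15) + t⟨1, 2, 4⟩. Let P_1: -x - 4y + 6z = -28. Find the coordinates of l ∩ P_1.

Substitute r = (5, 17, 15) + t(1, 2, 4) into the plane: 17 + 15t = -28, so t = -3.
Intersection: (5, 17, 15) + (-3)·(1, 2, 4) = (2, 11, 3).

(2, 11, 3)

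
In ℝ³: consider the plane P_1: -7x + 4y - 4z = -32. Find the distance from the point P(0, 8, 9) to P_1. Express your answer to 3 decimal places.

3.111

n·P − d = (-7)·(0) + (4)·(8) + (-4)·(9) − (-32) = 28; |n| = √81.
Distance = |28| / √81 = 28/√81 ≈ 3.111.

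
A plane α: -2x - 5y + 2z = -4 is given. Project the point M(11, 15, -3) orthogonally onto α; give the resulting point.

Foot = M − λn with λ = (n·M − d)/|n|² = (-103 − (-4))/33 = -3.
Foot = (11, 15, -3) − (-3)·(-2, -5, 2) = (5, 0, 3).

(5, 0, 3)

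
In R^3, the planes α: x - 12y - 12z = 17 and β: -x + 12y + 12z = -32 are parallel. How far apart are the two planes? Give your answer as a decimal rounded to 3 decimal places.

Rescale β by 1/(-1): x - 12y - 12z = 32. Then distance = |17 − 32| / √289 ≈ 0.882.

0.882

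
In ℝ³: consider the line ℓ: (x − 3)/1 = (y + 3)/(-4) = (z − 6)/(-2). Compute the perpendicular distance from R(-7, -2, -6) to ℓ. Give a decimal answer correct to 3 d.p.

ℓ has direction (1, -4, -2) through (3, -3, 6).
Taking (3, -3, 6) on ℓ with direction v = (1, -4, -2): w = R − (3, -3, 6) = (-10, 1, -12), and w × v = (-50, -32, 39).
Distance = |w × v| / |v| = √5045 / √21 ≈ 15.500.

15.500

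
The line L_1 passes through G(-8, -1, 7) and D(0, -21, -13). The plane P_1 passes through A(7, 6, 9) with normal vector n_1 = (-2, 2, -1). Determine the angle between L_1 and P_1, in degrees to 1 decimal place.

A direction vector for L_1 is D − G = (8, -20, -20).
P_1: n_1·r = n_1·A gives -2x + 2y - z = -11.
sin θ = |n·v| / (|n||v|) = |-36| / (√9 · √864) = 0.40825.
θ ≈ 24.1°.

24.1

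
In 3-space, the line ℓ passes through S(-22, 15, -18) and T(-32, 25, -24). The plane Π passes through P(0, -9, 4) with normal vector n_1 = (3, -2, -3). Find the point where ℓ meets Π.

(-7, 0, -9)

A direction vector for ℓ is T − S = (-10, 10, -6).
Π: n_1·r = n_1·P gives 3x - 2y - 3z = 6.
Substitute r = (-22, 15, -18) + t(-10, 10, -6) into the plane: -42 + (-32)t = 6, so t = -3/2.
Intersection: (-22, 15, -18) + (-3/2)·(-10, 10, -6) = (-7, 0, -9).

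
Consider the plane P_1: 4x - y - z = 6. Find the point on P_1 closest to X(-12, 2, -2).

Foot = X − λn with λ = (n·X − d)/|n|² = (-48 − 6)/18 = -3.
Foot = (-12, 2, -2) − (-3)·(4, -1, -1) = (0, -1, -5).

(0, -1, -5)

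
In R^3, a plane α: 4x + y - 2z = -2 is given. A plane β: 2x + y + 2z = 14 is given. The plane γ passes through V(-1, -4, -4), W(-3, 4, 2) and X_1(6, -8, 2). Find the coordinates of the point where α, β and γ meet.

VW = (-2, 8, 6), VX_1 = (7, -4, 6); a normal to γ is VW × VX_1 = (72, 54, -48).
Using V: γ has equation 72x + 54y - 48z = -96.
Solving the 3×3 linear system 4x + y - 2z = -2, 2x + y + 2z = 14, 72x + 54y - 48z = -96 (e.g. by elimination or Cramer's rule, determinant = -456) gives (2, 0, 5).

(2, 0, 5)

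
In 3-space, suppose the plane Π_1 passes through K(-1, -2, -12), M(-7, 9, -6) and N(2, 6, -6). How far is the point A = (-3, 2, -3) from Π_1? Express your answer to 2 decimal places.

KM = (-6, 11, 6), KN = (3, 8, 6); a normal to Π_1 is KM × KN = (18, 54, -81).
Using K: Π_1 has equation 18x + 54y - 81z = 846.
n·A − d = (18)·(-3) + (54)·(2) + (-81)·(-3) − 846 = -549; |n| = √9801.
Distance = |-549| / √9801 = 549/√9801 ≈ 5.55.

5.55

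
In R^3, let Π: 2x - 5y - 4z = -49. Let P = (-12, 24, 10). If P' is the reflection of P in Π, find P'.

λ = (n·P − d)/|n|² = (-184 − (-49))/45 = -3.
Reflection = P − 2λn = (-12, 24, 10) − (-6)·(2, -5, -4) = (0, -6, -14).

(0, -6, -14)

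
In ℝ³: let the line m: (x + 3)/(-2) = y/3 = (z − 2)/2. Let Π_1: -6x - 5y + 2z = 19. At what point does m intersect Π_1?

(3, -9, -4)

m has direction (-2, 3, 2) through (-3, 0, 2).
Substitute r = (-3, 0, 2) + t(-2, 3, 2) into the plane: 22 + 1t = 19, so t = -3.
Intersection: (-3, 0, 2) + (-3)·(-2, 3, 2) = (3, -9, -4).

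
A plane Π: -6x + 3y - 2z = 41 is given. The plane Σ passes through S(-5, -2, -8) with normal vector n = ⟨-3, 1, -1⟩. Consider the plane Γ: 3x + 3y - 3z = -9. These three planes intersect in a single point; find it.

(-6, -1, -4)

Σ: n·r = n·S gives -3x + y - z = 21.
Solving the 3×3 linear system -6x + 3y - 2z = 41, -3x + y - z = 21, 3x + 3y - 3z = -9 (e.g. by elimination or Cramer's rule, determinant = -12) gives (-6, -1, -4).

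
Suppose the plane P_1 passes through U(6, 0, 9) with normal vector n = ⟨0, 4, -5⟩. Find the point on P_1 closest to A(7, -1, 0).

P_1: n·r = n·U gives 4y - 5z = -45.
Foot = A − λn with λ = (n·A − d)/|n|² = (-4 − (-45))/41 = 1.
Foot = (7, -1, 0) − 1·(0, 4, -5) = (7, -5, 5).

(7, -5, 5)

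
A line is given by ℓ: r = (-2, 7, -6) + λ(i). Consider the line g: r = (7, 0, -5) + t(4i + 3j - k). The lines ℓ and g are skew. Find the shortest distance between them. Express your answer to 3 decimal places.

1.265

Common perpendicular direction n = (1, 0, 0) × (4, 3, -1) = (0, 1, 3).
With w = (7, 0, -5) − (-2, 7, -6) = (9, -7, 1), w · n = -4.
Distance = |w · n| / |n| = |-4| / √10 ≈ 1.265.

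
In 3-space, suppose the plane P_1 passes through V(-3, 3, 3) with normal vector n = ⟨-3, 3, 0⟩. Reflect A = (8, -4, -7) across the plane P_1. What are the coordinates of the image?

P_1: n·r = n·V gives -3x + 3y = 18.
λ = (n·A − d)/|n|² = (-36 − 18)/18 = -3.
Reflection = A − 2λn = (8, -4, -7) − (-6)·(-3, 3, 0) = (-10, 14, -7).

(-10, 14, -7)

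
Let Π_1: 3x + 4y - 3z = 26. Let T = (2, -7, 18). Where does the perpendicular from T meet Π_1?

Foot = T − λn with λ = (n·T − d)/|n|² = (-76 − 26)/34 = -3.
Foot = (2, -7, 18) − (-3)·(3, 4, -3) = (11, 5, 9).

(11, 5, 9)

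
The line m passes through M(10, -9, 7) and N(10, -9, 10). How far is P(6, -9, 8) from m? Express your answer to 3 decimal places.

A direction vector for m is N − M = (0, 0, 3).
Taking (10, -9, 7) on m with direction v = (0, 0, 3): w = P − (10, -9, 7) = (-4, 0, 1), and w × v = (0, 12, 0).
Distance = |w × v| / |v| = √144 / √9 ≈ 4.000.

4.000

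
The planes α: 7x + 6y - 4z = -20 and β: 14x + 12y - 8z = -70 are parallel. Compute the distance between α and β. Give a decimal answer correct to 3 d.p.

1.493

Rescale β by 1/2: 7x + 6y - 4z = -35. Then distance = |-20 − (-35)| / √101 ≈ 1.493.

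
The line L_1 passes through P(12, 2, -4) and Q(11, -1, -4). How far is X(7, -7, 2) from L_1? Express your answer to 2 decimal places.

6.29

A direction vector for L_1 is Q − P = (-1, -3, 0).
Taking (12, 2, -4) on L_1 with direction v = (-1, -3, 0): w = X − (12, 2, -4) = (-5, -9, 6), and w × v = (18, -6, 6).
Distance = |w × v| / |v| = √396 / √10 ≈ 6.29.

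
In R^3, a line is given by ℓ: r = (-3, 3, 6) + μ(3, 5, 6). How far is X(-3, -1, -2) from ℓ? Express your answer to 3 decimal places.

3.734

Taking (-3, 3, 6) on ℓ with direction v = (3, 5, 6): w = X − (-3, 3, 6) = (0, -4, -8), and w × v = (16, -24, 12).
Distance = |w × v| / |v| = √976 / √70 ≈ 3.734.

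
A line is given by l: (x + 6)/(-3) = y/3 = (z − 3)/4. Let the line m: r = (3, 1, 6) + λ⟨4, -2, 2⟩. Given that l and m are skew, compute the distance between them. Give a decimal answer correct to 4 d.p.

l has direction (-3, 3, 4) through (-6, 0, 3).
Common perpendicular direction n = (-3, 3, 4) × (4, -2, 2) = (14, 22, -6).
With w = (3, 1, 6) − (-6, 0, 3) = (9, 1, 3), w · n = 130.
Distance = |w · n| / |n| = |130| / √716 ≈ 4.8583.

4.8583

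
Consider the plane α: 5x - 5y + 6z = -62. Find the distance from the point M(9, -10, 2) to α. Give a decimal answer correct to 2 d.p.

18.22

n·M − d = (5)·(9) + (-5)·(-10) + (6)·(2) − (-62) = 169; |n| = √86.
Distance = |169| / √86 = 169/√86 ≈ 18.22.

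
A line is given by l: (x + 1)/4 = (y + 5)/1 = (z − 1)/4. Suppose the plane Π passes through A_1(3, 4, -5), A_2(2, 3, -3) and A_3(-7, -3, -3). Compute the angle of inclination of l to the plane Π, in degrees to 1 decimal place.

l has direction (4, 1, 4) through (-1, -5, 1).
A_1A_2 = (-1, -1, 2), A_1A_3 = (-10, -7, 2); a normal to Π is A_1A_2 × A_1A_3 = (12, -18, -3).
Using A_1: Π has equation 12x - 18y - 3z = -21.
sin θ = |n·v| / (|n||v|) = |18| / (√477 · √33) = 0.14347.
θ ≈ 8.2°.

8.2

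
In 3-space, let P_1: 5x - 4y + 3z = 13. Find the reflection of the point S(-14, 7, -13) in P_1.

(16, -17, 5)

λ = (n·S − d)/|n|² = (-137 − 13)/50 = -3.
Reflection = S − 2λn = (-14, 7, -13) − (-6)·(5, -4, 3) = (16, -17, 5).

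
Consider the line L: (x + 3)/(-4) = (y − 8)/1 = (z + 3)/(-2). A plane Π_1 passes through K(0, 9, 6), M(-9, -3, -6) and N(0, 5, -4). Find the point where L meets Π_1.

L has direction (-4, 1, -2) through (-3, 8, -3).
KM = (-9, -12, -12), KN = (0, -4, -10); a normal to Π_1 is KM × KN = (72, -90, 36).
Using K: Π_1 has equation 72x - 90y + 36z = -594.
Substitute r = (-3, 8, -3) + t(-4, 1, -2) into the plane: -1044 + (-450)t = -594, so t = -1.
Intersection: (-3, 8, -3) + (-1)·(-4, 1, -2) = (1, 7, -1).

(1, 7, -1)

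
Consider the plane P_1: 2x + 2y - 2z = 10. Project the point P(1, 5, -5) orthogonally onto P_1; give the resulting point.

Foot = P − λn with λ = (n·P − d)/|n|² = (22 − 10)/12 = 1.
Foot = (1, 5, -5) − 1·(2, 2, -2) = (-1, 3, -3).

(-1, 3, -3)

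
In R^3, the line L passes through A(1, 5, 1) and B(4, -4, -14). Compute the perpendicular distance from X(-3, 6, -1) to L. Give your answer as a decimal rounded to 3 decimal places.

A direction vector for L is B − A = (3, -9, -15).
Taking (1, 5, 1) on L with direction v = (3, -9, -15): w = X − (1, 5, 1) = (-4, 1, -2), and w × v = (-33, -66, 33).
Distance = |w × v| / |v| = √6534 / √315 ≈ 4.554.

4.554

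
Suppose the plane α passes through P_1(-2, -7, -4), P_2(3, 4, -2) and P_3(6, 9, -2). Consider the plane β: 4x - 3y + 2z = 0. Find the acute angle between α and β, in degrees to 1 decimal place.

13.7

P_1P_2 = (5, 11, 2), P_1P_3 = (8, 16, 2); a normal to α is P_1P_2 × P_1P_3 = (-10, 6, -8).
Using P_1: α has equation -10x + 6y - 8z = 10.
cos θ = |n₁·n₂| / (|n₁||n₂|) = |-74| / (√200 · √29).
θ = arccos(0.97167) ≈ 13.7°.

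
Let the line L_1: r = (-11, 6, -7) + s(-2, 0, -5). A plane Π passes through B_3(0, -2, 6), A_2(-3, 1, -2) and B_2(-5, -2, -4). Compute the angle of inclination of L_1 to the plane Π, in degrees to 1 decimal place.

B_3A_2 = (-3, 3, -8), B_3B_2 = (-5, 0, -10); a normal to Π is B_3A_2 × B_3B_2 = (-30, 10, 15).
Using B_3: Π has equation -30x + 10y + 15z = 70.
sin θ = |n·v| / (|n||v|) = |-15| / (√1225 · √29) = 0.07958.
θ ≈ 4.6°.

4.6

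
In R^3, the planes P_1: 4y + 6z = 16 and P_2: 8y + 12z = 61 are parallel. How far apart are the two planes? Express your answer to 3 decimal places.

2.011

Rescale P_2 by 1/2: 4y + 6z = 61/2. Then distance = |16 − (61/2)| / √52 ≈ 2.011.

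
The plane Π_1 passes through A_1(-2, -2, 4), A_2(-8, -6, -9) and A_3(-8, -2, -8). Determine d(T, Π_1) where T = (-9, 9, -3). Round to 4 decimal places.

A_1A_2 = (-6, -4, -13), A_1A_3 = (-6, 0, -12); a normal to Π_1 is A_1A_2 × A_1A_3 = (48, 6, -24).
Using A_1: Π_1 has equation 48x + 6y - 24z = -204.
n·T − d = (48)·(-9) + (6)·(9) + (-24)·(-3) − (-204) = -102; |n| = √2916.
Distance = |-102| / √2916 = 102/√2916 ≈ 1.8889.

1.8889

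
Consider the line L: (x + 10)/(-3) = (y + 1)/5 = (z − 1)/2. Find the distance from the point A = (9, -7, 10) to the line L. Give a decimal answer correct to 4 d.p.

L has direction (-3, 5, 2) through (-10, -1, 1).
Taking (-10, -1, 1) on L with direction v = (-3, 5, 2): w = A − (-10, -1, 1) = (19, -6, 9), and w × v = (-57, -65, 77).
Distance = |w × v| / |v| = √13403 / √38 ≈ 18.7806.

18.7806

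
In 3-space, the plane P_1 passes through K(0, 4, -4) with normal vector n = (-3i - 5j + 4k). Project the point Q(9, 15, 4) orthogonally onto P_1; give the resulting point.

P_1: n·r = n·K gives -3x - 5y + 4z = -36.
Foot = Q − λn with λ = (n·Q − d)/|n|² = (-86 − (-36))/50 = -1.
Foot = (9, 15, 4) − (-1)·(-3, -5, 4) = (6, 10, 8).

(6, 10, 8)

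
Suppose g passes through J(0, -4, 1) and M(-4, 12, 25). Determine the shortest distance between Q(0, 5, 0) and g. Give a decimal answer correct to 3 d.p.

8.063

A direction vector for g is M − J = (-4, 16, 24).
Taking (0, -4, 1) on g with direction v = (-4, 16, 24): w = Q − (0, -4, 1) = (0, 9, -1), and w × v = (232, 4, 36).
Distance = |w × v| / |v| = √55136 / √848 ≈ 8.063.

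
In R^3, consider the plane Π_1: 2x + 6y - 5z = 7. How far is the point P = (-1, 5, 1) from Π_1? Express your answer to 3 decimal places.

1.985

n·P − d = (2)·(-1) + (6)·(5) + (-5)·(1) − 7 = 16; |n| = √65.
Distance = |16| / √65 = 16/√65 ≈ 1.985.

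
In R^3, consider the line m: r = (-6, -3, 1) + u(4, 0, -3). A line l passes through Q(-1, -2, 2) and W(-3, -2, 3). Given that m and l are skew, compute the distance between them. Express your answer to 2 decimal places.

A direction vector for l is W − Q = (-2, 0, 1).
Common perpendicular direction n = (4, 0, -3) × (-2, 0, 1) = (0, 2, 0).
With w = (-1, -2, 2) − (-6, -3, 1) = (5, 1, 1), w · n = 2.
Distance = |w · n| / |n| = |2| / √4 ≈ 1.00.

1.00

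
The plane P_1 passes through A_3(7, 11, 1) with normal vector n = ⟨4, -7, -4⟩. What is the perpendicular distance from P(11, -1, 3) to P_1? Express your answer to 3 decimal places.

10.222

P_1: n·r = n·A_3 gives 4x - 7y - 4z = -53.
n·P − d = (4)·(11) + (-7)·(-1) + (-4)·(3) − (-53) = 92; |n| = √81.
Distance = |92| / √81 = 92/√81 ≈ 10.222.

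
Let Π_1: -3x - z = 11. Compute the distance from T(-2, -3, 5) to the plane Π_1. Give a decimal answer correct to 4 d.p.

n·T − d = (-3)·(-2) + (0)·(-3) + (-1)·(5) − 11 = -10; |n| = √10.
Distance = |-10| / √10 = 10/√10 ≈ 3.1623.

3.1623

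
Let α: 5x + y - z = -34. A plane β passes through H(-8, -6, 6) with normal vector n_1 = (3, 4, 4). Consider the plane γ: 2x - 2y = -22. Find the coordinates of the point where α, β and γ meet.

β: n_1·r = n_1·H gives 3x + 4y + 4z = -24.
Solving the 3×3 linear system 5x + y - z = -34, 3x + 4y + 4z = -24, 2x - 2y = -22 (e.g. by elimination or Cramer's rule, determinant = 62) gives (-8, 3, -3).

(-8, 3, -3)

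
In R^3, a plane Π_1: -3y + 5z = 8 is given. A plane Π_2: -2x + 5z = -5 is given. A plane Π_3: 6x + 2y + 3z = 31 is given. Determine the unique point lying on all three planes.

(5, -1, 1)

Solving the 3×3 linear system -3y + 5z = 8, -2x + 5z = -5, 6x + 2y + 3z = 31 (e.g. by elimination or Cramer's rule, determinant = -128) gives (5, -1, 1).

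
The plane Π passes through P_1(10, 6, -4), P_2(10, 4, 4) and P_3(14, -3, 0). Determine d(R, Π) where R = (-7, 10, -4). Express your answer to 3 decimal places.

13.333

P_1P_2 = (0, -2, 8), P_1P_3 = (4, -9, 4); a normal to Π is P_1P_2 × P_1P_3 = (64, 32, 8).
Using P_1: Π has equation 64x + 32y + 8z = 800.
n·R − d = (64)·(-7) + (32)·(10) + (8)·(-4) − 800 = -960; |n| = √5184.
Distance = |-960| / √5184 = 960/√5184 ≈ 13.333.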